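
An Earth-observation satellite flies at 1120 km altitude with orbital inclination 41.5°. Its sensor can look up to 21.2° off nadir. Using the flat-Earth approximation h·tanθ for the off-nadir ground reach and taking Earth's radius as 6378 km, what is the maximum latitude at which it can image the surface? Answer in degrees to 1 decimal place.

45.4°

For a prograde orbit the ground track reaches latitude ±i = ±41.5°.
Sensor half-swath on the ground ≈ 1120·tan(21.2°) = 434 km = 3.90° of latitude.
Maximum observable latitude ≈ 41.5 + 3.90 = 45.4°.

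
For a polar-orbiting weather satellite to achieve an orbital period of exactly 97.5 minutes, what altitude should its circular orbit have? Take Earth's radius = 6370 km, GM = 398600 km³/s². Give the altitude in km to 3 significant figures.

647 km

T = 97.5 min = 5850.0 s.
From T = 2π√(a³/μ): a = (μ T²/4π²)^(1/3) = (398600 × 5850.0² / 4π²)^(1/3) = 7017 km.
Altitude h = a − R = 7017 − 6370 = 647 km.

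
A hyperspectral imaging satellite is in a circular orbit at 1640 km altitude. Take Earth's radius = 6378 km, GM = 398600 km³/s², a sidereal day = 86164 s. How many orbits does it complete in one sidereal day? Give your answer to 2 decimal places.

12.06

Semi-major axis a = 6378 + 1640 = 8018 km. Period T = 2π√(a³/μ) = 2π√(8018³/398600) = 7145.1 s = 119.09 min.
Orbits per sidereal day = 86164 / 7145.1 = 12.059.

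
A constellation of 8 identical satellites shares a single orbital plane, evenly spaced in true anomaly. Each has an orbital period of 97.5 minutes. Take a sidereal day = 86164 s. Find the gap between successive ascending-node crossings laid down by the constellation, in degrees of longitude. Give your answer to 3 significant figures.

T = 97.5 min = 5850.0 s.
Single-satellite node shift = (5850.0/86164) × 360° = 24.44°.
With 8 satellites evenly phased, successive equator crossings are 24.44/8 = 3.055° apart.

3.06°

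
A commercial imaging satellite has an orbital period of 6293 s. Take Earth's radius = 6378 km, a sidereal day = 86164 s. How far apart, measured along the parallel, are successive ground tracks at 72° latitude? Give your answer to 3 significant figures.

904 km

Node shift per orbit = (6293.0/86164) × 360° = 26.29°.
Equatorial spacing = 26.29 × 111.3 km/° = 2927 km.
At 72° latitude, spacing = 2927 × cos(72°) = 904 km.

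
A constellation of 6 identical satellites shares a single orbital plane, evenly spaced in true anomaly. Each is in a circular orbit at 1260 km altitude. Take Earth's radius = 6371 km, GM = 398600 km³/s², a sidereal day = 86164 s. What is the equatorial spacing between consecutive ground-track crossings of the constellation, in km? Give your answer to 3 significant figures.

Semi-major axis a = 6371 + 1260 = 7631 km. Period T = 2π√(a³/μ) = 2π√(7631³/398600) = 6634.1 s = 110.57 min.
Single-satellite node shift = (6634.1/86164) × 360° = 27.72°.
With 6 satellites evenly phased, successive equator crossings are 27.72/6 = 4.620° apart.
That is 4.620 × 111.2 = 514 km at the equator.

514 km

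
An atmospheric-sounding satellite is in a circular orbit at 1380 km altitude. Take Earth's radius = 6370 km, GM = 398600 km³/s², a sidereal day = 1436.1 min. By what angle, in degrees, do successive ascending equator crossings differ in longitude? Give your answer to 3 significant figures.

28.4°

Semi-major axis a = 6370 + 1380 = 7750 km. Period T = 2π√(a³/μ) = 2π√(7750³/398600) = 6789.9 s = 113.17 min.
During one orbit Earth rotates (6789.9 / 86166) × 360° = 28.37°.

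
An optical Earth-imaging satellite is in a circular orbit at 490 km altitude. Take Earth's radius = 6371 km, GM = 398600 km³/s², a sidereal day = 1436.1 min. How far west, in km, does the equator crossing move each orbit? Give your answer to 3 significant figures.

Semi-major axis a = 6371 + 490 = 6861 km. Period T = 2π√(a³/μ) = 2π√(6861³/398600) = 5655.8 s = 94.26 min.
During one orbit Earth rotates (5655.8 / 86166) × 360° = 23.63°.
At the equator that is 23.63° × (2π·6371/360) km/° = 23.63 × 111.2 = 2628 km.

2630 km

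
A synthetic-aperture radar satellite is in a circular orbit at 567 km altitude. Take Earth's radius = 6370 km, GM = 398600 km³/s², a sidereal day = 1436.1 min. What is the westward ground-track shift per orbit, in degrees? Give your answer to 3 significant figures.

24.0°

Semi-major axis a = 6370 + 567 = 6937 km. Period T = 2π√(a³/μ) = 2π√(6937³/398600) = 5750.0 s = 95.83 min.
During one orbit Earth rotates (5750.0 / 86166) × 360° = 24.02°.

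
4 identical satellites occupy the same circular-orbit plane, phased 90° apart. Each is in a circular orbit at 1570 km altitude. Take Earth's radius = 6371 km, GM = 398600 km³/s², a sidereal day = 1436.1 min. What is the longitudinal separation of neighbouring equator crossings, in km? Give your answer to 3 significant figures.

818 km

Semi-major axis a = 6371 + 1570 = 7941 km. Period T = 2π√(a³/μ) = 2π√(7941³/398600) = 7042.5 s = 117.37 min.
Single-satellite node shift = (7042.5/86166) × 360° = 29.42°.
With 4 satellites evenly phased, successive equator crossings are 29.42/4 = 7.356° apart.
That is 7.356 × 111.2 = 818 km at the equator.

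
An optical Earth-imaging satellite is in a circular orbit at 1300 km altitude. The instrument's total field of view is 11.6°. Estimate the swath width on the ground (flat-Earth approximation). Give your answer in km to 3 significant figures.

Half-angle = 11.6°/2 = 5.8°.
Swath width ≈ 2h·tan(θ/2) = 2 × 1300 × tan(5.8°) = 264.1 km.

264 km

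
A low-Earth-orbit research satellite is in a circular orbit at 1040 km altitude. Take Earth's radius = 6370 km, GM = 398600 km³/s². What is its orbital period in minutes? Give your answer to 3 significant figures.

106 min

Semi-major axis a = 6370 + 1040 = 7410 km. Period T = 2π√(a³/μ) = 2π√(7410³/398600) = 6348.0 s = 105.80 min.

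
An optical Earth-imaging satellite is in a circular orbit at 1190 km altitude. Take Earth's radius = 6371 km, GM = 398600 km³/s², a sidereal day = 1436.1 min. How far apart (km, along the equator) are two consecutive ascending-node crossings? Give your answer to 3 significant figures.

3040 km

Semi-major axis a = 6371 + 1190 = 7561 km. Period T = 2π√(a³/μ) = 2π√(7561³/398600) = 6543.0 s = 109.05 min.
During one orbit Earth rotates (6543.0 / 86166) × 360° = 27.34°.
At the equator that is 27.34° × (2π·6371/360) km/° = 27.34 × 111.2 = 3040 km.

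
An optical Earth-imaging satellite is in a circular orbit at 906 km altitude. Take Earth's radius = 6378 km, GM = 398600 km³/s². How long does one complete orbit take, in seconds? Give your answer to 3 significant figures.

Semi-major axis a = 6378 + 906 = 7284 km. Period T = 2π√(a³/μ) = 2π√(7284³/398600) = 6186.8 s = 103.11 min.

6190 seconds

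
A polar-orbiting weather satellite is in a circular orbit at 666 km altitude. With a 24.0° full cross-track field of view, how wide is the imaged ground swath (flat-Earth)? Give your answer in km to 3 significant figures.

Half-angle = 24.0°/2 = 12°.
Swath width ≈ 2h·tan(θ/2) = 2 × 666 × tan(12°) = 283.1 km.

283 km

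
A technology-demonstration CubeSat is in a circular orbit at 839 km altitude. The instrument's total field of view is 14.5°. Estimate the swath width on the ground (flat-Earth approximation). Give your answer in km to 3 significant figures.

213 km

Half-angle = 14.5°/2 = 7.25°.
Swath width ≈ 2h·tan(θ/2) = 2 × 839 × tan(7.25°) = 213.5 km.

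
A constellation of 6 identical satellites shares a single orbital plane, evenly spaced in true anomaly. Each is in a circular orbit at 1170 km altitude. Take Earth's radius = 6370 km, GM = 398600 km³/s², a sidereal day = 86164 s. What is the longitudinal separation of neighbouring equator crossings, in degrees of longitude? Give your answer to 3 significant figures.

4.54°

Semi-major axis a = 6370 + 1170 = 7540 km. Period T = 2π√(a³/μ) = 2π√(7540³/398600) = 6515.8 s = 108.60 min.
Single-satellite node shift = (6515.8/86164) × 360° = 27.22°.
With 6 satellites evenly phased, successive equator crossings are 27.22/6 = 4.537° apart.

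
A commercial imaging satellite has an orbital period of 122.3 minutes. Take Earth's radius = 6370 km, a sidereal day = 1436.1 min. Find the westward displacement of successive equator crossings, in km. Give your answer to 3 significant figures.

T = 122.3 min = 7338.0 s.
During one orbit Earth rotates (7338.0 / 86166) × 360° = 30.66°.
At the equator that is 30.66° × (2π·6370/360) km/° = 30.66 × 111.2 = 3408 km.

3410 km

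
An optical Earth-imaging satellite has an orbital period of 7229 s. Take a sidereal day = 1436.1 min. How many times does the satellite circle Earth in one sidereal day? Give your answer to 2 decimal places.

11.92

Orbits per sidereal day = 86166 / 7229.0 = 11.919.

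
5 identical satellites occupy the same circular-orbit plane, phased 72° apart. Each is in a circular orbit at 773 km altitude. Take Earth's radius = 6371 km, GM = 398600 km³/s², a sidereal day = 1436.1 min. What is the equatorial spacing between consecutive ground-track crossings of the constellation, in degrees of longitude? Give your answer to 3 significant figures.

5.02°

Semi-major axis a = 6371 + 773 = 7144 km. Period T = 2π√(a³/μ) = 2π√(7144³/398600) = 6009.3 s = 100.15 min.
Single-satellite node shift = (6009.3/86166) × 360° = 25.11°.
With 5 satellites evenly phased, successive equator crossings are 25.11/5 = 5.021° apart.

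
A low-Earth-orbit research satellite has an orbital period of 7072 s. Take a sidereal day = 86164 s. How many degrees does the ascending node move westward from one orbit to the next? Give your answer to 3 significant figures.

During one orbit Earth rotates (7072.0 / 86164) × 360° = 29.55°.

29.5°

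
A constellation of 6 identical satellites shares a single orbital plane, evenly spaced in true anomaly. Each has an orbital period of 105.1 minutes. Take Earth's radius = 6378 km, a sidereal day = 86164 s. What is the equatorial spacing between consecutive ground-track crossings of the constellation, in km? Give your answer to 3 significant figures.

489 km

T = 105.1 min = 6306.0 s.
Single-satellite node shift = (6306.0/86164) × 360° = 26.35°.
With 6 satellites evenly phased, successive equator crossings are 26.35/6 = 4.391° apart.
That is 4.391 × 111.3 = 489 km at the equator.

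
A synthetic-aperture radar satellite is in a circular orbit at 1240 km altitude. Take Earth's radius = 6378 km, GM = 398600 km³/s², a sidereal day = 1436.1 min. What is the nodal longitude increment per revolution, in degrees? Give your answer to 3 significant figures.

27.6°

Semi-major axis a = 6378 + 1240 = 7618 km. Period T = 2π√(a³/μ) = 2π√(7618³/398600) = 6617.2 s = 110.29 min.
During one orbit Earth rotates (6617.2 / 86166) × 360° = 27.65°.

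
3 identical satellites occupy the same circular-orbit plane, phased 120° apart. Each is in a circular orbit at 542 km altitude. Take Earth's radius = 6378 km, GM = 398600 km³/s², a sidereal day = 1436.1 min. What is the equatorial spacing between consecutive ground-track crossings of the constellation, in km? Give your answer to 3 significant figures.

Semi-major axis a = 6378 + 542 = 6920 km. Period T = 2π√(a³/μ) = 2π√(6920³/398600) = 5728.9 s = 95.48 min.
Single-satellite node shift = (5728.9/86166) × 360° = 23.94°.
With 3 satellites evenly phased, successive equator crossings are 23.94/3 = 7.978° apart.
That is 7.978 × 111.3 = 888 km at the equator.

888 km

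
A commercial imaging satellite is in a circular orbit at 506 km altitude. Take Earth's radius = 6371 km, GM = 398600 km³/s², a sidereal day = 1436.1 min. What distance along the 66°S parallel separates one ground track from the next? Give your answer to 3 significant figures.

1070 km

Semi-major axis a = 6371 + 506 = 6877 km. Period T = 2π√(a³/μ) = 2π√(6877³/398600) = 5675.6 s = 94.59 min.
Node shift per orbit = (5675.6/86166) × 360° = 23.71°.
Equatorial spacing = 23.71 × 111.2 km/° = 2637 km.
At 66° latitude, spacing = 2637 × cos(66°) = 1072 km.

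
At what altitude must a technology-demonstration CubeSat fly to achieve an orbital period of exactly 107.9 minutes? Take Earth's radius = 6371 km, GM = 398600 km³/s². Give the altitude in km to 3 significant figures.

T = 107.9 min = 6474.0 s.
From T = 2π√(a³/μ): a = (μ T²/4π²)^(1/3) = (398600 × 6474.0² / 4π²)^(1/3) = 7508 km.
Altitude h = a − R = 7508 − 6371 = 1137 km.

1140 km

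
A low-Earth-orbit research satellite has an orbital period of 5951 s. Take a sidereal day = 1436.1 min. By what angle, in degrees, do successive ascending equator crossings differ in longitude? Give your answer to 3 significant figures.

During one orbit Earth rotates (5951.0 / 86166) × 360° = 24.86°.

24.9°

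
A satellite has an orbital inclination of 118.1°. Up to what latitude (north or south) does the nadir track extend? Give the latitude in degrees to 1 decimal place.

61.9°

Retrograde orbit: the ground track reaches ±(180° − i) = ±(180 − 118.1) = ±61.9°.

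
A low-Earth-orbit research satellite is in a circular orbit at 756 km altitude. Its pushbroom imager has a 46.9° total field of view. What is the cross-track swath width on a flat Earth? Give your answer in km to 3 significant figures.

656 km

Half-angle = 46.9°/2 = 23.45°.
Swath width ≈ 2h·tan(θ/2) = 2 × 756 × tan(23.45°) = 655.9 km.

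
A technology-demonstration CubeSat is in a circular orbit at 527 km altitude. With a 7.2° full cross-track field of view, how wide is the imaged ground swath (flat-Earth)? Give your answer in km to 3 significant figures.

Half-angle = 7.2°/2 = 3.6°.
Swath width ≈ 2h·tan(θ/2) = 2 × 527 × tan(3.6°) = 66.3 km.

66.3 km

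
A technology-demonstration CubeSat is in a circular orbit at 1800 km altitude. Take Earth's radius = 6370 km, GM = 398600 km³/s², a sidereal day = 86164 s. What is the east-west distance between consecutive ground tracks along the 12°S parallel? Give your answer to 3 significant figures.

3340 km

Semi-major axis a = 6370 + 1800 = 8170 km. Period T = 2π√(a³/μ) = 2π√(8170³/398600) = 7349.3 s = 122.49 min.
Node shift per orbit = (7349.3/86164) × 360° = 30.71°.
Equatorial spacing = 30.71 × 111.2 km/° = 3414 km.
At 12° latitude, spacing = 3414 × cos(12°) = 3339 km.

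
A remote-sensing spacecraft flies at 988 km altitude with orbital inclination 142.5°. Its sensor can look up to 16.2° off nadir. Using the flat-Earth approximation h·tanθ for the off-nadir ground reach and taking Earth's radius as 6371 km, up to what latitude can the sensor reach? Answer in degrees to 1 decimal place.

40.1°

Retrograde orbit: the ground track reaches ±(180° − i) = ±(180 − 142.5) = ±37.5°.
Sensor half-swath on the ground ≈ 988·tan(16.2°) = 287 km = 2.58° of latitude.
Maximum observable latitude ≈ 37.5 + 2.58 = 40.1°.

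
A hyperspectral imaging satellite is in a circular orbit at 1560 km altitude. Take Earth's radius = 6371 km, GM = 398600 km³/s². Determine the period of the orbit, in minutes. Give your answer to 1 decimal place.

117.2 min

Semi-major axis a = 6371 + 1560 = 7931 km. Period T = 2π√(a³/μ) = 2π√(7931³/398600) = 7029.2 s = 117.15 min.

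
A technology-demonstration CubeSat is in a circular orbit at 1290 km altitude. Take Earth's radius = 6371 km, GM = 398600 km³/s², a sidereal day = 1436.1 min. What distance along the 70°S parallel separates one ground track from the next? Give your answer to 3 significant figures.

1060 km

Semi-major axis a = 6371 + 1290 = 7661 km. Period T = 2π√(a³/μ) = 2π√(7661³/398600) = 6673.3 s = 111.22 min.
Node shift per orbit = (6673.3/86166) × 360° = 27.88°.
Equatorial spacing = 27.88 × 111.2 km/° = 3100 km.
At 70° latitude, spacing = 3100 × cos(70°) = 1060 km.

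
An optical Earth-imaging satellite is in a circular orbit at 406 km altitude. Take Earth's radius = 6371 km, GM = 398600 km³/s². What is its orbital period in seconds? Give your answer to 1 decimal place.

5552.2 seconds

Semi-major axis a = 6371 + 406 = 6777 km. Period T = 2π√(a³/μ) = 2π√(6777³/398600) = 5552.2 s = 92.54 min.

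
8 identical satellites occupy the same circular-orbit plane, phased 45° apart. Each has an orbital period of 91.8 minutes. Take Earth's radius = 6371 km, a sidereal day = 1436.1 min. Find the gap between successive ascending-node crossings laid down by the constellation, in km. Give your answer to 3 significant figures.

320 km

T = 91.8 min = 5508.0 s.
Single-satellite node shift = (5508.0/86166) × 360° = 23.01°.
With 8 satellites evenly phased, successive equator crossings are 23.01/8 = 2.877° apart.
That is 2.877 × 111.2 = 320 km at the equator.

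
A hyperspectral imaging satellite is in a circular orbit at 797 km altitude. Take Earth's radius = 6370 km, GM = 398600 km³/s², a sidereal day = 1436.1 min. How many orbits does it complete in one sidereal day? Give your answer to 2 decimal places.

Semi-major axis a = 6370 + 797 = 7167 km. Period T = 2π√(a³/μ) = 2π√(7167³/398600) = 6038.3 s = 100.64 min.
Orbits per sidereal day = 86166 / 6038.3 = 14.270.

14.27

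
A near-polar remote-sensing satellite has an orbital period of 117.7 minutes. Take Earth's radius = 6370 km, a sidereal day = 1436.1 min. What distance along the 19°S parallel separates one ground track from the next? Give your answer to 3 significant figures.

T = 117.7 min = 7062.0 s.
Node shift per orbit = (7062.0/86166) × 360° = 29.50°.
Equatorial spacing = 29.50 × 111.2 km/° = 3280 km.
At 19° latitude, spacing = 3280 × cos(19°) = 3102 km.

3100 km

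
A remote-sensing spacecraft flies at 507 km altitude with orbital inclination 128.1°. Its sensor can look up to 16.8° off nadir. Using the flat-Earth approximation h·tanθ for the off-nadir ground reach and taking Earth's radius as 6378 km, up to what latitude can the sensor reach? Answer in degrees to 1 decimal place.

53.3°

Retrograde orbit: the ground track reaches ±(180° − i) = ±(180 − 128.1) = ±51.9°.
Sensor half-swath on the ground ≈ 507·tan(16.8°) = 153 km = 1.38° of latitude.
Maximum observable latitude ≈ 51.9 + 1.38 = 53.3°.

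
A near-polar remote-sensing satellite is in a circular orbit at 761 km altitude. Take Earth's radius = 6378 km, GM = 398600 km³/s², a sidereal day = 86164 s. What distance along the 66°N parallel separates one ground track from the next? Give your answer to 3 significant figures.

1140 km

Semi-major axis a = 6378 + 761 = 7139 km. Period T = 2π√(a³/μ) = 2π√(7139³/398600) = 6003.0 s = 100.05 min.
Node shift per orbit = (6003.0/86164) × 360° = 25.08°.
Equatorial spacing = 25.08 × 111.3 km/° = 2792 km.
At 66° latitude, spacing = 2792 × cos(66°) = 1136 km.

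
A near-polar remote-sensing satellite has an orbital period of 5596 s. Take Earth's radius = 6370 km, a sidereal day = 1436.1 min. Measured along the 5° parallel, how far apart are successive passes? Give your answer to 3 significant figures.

Node shift per orbit = (5596.0/86166) × 360° = 23.38°.
Equatorial spacing = 23.38 × 111.2 km/° = 2599 km.
At 5° latitude, spacing = 2599 × cos(5°) = 2589 km.

2590 km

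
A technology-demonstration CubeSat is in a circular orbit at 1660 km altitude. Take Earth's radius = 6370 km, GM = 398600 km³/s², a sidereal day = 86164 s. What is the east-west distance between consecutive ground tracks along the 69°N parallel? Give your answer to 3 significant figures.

Semi-major axis a = 6370 + 1660 = 8030 km. Period T = 2π√(a³/μ) = 2π√(8030³/398600) = 7161.2 s = 119.35 min.
Node shift per orbit = (7161.2/86164) × 360° = 29.92°.
Equatorial spacing = 29.92 × 111.2 km/° = 3326 km.
At 69° latitude, spacing = 3326 × cos(69°) = 1192 km.

1190 km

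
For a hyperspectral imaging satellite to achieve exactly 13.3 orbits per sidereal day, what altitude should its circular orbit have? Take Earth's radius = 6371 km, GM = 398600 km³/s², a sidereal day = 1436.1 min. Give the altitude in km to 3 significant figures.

Required period T = 86166 / 13.3 = 6478.6 s.
From T = 2π√(a³/μ): a = (μ T²/4π²)^(1/3) = (398600 × 6478.6² / 4π²)^(1/3) = 7511 km.
Altitude h = a − R = 7511 − 6371 = 1140 km.

1140 km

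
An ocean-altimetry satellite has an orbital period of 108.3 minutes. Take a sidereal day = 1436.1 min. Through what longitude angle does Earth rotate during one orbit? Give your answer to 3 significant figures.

T = 108.3 min = 6498.0 s.
During one orbit Earth rotates (6498.0 / 86166) × 360° = 27.15°.

27.1°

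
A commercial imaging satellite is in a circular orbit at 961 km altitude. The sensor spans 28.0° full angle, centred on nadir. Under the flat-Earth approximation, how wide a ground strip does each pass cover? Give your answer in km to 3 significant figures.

Half-angle = 28.0°/2 = 14°.
Swath width ≈ 2h·tan(θ/2) = 2 × 961 × tan(14°) = 479.2 km.

479 km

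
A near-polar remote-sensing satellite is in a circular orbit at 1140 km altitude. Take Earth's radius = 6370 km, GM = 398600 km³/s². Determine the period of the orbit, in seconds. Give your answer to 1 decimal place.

Semi-major axis a = 6370 + 1140 = 7510 km. Period T = 2π√(a³/μ) = 2π√(7510³/398600) = 6477.0 s = 107.95 min.

6477.0 seconds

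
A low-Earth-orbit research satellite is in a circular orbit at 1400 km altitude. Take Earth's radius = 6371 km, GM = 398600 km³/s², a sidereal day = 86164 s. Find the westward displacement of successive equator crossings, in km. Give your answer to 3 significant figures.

Semi-major axis a = 6371 + 1400 = 7771 km. Period T = 2π√(a³/μ) = 2π√(7771³/398600) = 6817.5 s = 113.63 min.
During one orbit Earth rotates (6817.5 / 86164) × 360° = 28.48°.
At the equator that is 28.48° × (2π·6371/360) km/° = 28.48 × 111.2 = 3167 km.

3170 km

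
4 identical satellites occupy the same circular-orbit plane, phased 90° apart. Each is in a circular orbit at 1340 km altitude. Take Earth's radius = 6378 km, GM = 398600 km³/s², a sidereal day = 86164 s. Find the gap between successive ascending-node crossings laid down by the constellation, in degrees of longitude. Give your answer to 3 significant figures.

7.05°

Semi-major axis a = 6378 + 1340 = 7718 km. Period T = 2π√(a³/μ) = 2π√(7718³/398600) = 6747.9 s = 112.46 min.
Single-satellite node shift = (6747.9/86164) × 360° = 28.19°.
With 4 satellites evenly phased, successive equator crossings are 28.19/4 = 7.048° apart.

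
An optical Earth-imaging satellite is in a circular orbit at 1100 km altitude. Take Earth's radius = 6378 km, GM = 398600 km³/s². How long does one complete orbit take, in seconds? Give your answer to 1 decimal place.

6435.6 seconds

Semi-major axis a = 6378 + 1100 = 7478 km. Period T = 2π√(a³/μ) = 2π√(7478³/398600) = 6435.6 s = 107.26 min.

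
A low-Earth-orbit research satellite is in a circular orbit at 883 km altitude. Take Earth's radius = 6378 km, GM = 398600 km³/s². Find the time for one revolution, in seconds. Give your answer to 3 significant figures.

6160 seconds

Semi-major axis a = 6378 + 883 = 7261 km. Period T = 2π√(a³/μ) = 2π√(7261³/398600) = 6157.5 s = 102.63 min.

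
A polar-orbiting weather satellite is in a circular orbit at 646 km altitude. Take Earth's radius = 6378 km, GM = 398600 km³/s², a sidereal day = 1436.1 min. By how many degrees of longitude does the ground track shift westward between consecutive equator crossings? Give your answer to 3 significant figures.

Semi-major axis a = 6378 + 646 = 7024 km. Period T = 2π√(a³/μ) = 2π√(7024³/398600) = 5858.5 s = 97.64 min.
During one orbit Earth rotates (5858.5 / 86166) × 360° = 24.48°.

24.5°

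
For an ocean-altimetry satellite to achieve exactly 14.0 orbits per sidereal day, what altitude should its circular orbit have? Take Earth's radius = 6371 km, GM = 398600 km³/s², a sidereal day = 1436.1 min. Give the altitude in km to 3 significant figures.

888 km

Required period T = 86166 / 14.0 = 6154.7 s.
From T = 2π√(a³/μ): a = (μ T²/4π²)^(1/3) = (398600 × 6154.7² / 4π²)^(1/3) = 7259 km.
Altitude h = a − R = 7259 − 6371 = 888 km.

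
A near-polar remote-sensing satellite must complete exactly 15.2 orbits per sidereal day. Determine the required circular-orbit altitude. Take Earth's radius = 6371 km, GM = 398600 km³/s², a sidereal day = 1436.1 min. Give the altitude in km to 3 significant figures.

Required period T = 86166 / 15.2 = 5668.8 s.
From T = 2π√(a³/μ): a = (μ T²/4π²)^(1/3) = (398600 × 5668.8² / 4π²)^(1/3) = 6872 km.
Altitude h = a − R = 6872 − 6371 = 501 km.

501 km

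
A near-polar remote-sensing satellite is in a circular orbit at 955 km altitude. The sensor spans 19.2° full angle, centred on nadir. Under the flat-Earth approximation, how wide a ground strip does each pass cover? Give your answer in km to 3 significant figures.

323 km

Half-angle = 19.2°/2 = 9.6°.
Swath width ≈ 2h·tan(θ/2) = 2 × 955 × tan(9.6°) = 323.1 km.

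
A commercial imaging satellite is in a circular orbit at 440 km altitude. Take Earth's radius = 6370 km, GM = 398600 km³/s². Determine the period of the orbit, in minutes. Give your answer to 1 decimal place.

93.2 min

Semi-major axis a = 6370 + 440 = 6810 km. Period T = 2π√(a³/μ) = 2π√(6810³/398600) = 5592.8 s = 93.21 min.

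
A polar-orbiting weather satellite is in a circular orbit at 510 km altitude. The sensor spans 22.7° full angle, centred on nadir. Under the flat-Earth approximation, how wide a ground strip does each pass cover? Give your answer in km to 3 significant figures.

205 km

Half-angle = 22.7°/2 = 11.35°.
Swath width ≈ 2h·tan(θ/2) = 2 × 510 × tan(11.35°) = 204.7 km.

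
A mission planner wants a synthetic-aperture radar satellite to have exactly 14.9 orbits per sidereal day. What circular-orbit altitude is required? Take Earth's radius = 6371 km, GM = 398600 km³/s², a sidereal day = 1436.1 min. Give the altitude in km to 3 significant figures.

Required period T = 86166 / 14.9 = 5783.0 s.
From T = 2π√(a³/μ): a = (μ T²/4π²)^(1/3) = (398600 × 5783.0² / 4π²)^(1/3) = 6963 km.
Altitude h = a − R = 6963 − 6371 = 592 km.

592 km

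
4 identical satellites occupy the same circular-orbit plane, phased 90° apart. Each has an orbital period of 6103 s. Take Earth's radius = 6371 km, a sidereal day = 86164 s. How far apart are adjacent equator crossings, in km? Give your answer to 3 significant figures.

Single-satellite node shift = (6103.0/86164) × 360° = 25.50°.
With 4 satellites evenly phased, successive equator crossings are 25.50/4 = 6.375° apart.
That is 6.375 × 111.2 = 709 km at the equator.

709 km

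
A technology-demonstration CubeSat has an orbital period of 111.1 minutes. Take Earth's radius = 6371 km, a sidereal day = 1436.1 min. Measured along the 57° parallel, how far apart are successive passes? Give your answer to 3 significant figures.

1690 km

T = 111.1 min = 6666.0 s.
Node shift per orbit = (6666.0/86166) × 360° = 27.85°.
Equatorial spacing = 27.85 × 111.2 km/° = 3097 km.
At 57° latitude, spacing = 3097 × cos(57°) = 1687 km.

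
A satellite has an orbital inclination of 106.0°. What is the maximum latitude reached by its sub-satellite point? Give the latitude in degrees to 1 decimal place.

74.0°

Retrograde orbit: the ground track reaches ±(180° − i) = ±(180 − 106.0) = ±74.0°.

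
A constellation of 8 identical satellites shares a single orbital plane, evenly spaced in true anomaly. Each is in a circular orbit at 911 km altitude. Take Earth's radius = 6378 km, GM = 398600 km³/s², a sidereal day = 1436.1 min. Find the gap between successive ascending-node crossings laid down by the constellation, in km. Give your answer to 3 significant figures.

Semi-major axis a = 6378 + 911 = 7289 km. Period T = 2π√(a³/μ) = 2π√(7289³/398600) = 6193.2 s = 103.22 min.
Single-satellite node shift = (6193.2/86166) × 360° = 25.87°.
With 8 satellites evenly phased, successive equator crossings are 25.87/8 = 3.234° apart.
That is 3.234 × 111.3 = 360 km at the equator.

360 km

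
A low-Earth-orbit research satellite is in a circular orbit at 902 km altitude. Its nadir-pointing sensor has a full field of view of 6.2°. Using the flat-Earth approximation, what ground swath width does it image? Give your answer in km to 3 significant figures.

Half-angle = 6.2°/2 = 3.1°.
Swath width ≈ 2h·tan(θ/2) = 2 × 902 × tan(3.1°) = 97.7 km.

97.7 km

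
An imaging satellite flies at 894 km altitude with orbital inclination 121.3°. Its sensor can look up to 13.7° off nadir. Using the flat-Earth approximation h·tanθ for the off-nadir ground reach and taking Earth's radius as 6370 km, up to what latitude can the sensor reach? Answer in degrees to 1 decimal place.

60.7°

Retrograde orbit: the ground track reaches ±(180° − i) = ±(180 − 121.3) = ±58.7°.
Sensor half-swath on the ground ≈ 894·tan(13.7°) = 218 km = 1.96° of latitude.
Maximum observable latitude ≈ 58.7 + 1.96 = 60.7°.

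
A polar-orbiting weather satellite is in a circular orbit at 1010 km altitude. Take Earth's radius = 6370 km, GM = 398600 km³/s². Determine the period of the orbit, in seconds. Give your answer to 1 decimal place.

Semi-major axis a = 6370 + 1010 = 7380 km. Period T = 2π√(a³/μ) = 2π√(7380³/398600) = 6309.5 s = 105.16 min.

6309.5 seconds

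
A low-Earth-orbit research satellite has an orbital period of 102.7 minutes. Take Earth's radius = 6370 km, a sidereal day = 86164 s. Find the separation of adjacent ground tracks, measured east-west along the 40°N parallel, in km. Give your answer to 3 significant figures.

T = 102.7 min = 6162.0 s.
Node shift per orbit = (6162.0/86164) × 360° = 25.75°.
Equatorial spacing = 25.75 × 111.2 km/° = 2862 km.
At 40° latitude, spacing = 2862 × cos(40°) = 2193 km.

2190 km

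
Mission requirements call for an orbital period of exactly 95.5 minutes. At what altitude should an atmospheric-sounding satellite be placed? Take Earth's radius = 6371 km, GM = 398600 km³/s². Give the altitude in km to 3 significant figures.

550 km

T = 95.5 min = 5730.0 s.
From T = 2π√(a³/μ): a = (μ T²/4π²)^(1/3) = (398600 × 5730.0² / 4π²)^(1/3) = 6921 km.
Altitude h = a − R = 6921 − 6371 = 550 km.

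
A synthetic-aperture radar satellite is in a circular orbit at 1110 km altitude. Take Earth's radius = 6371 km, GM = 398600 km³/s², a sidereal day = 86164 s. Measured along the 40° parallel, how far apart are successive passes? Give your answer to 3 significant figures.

2290 km

Semi-major axis a = 6371 + 1110 = 7481 km. Period T = 2π√(a³/μ) = 2π√(7481³/398600) = 6439.5 s = 107.32 min.
Node shift per orbit = (6439.5/86164) × 360° = 26.90°.
Equatorial spacing = 26.90 × 111.2 km/° = 2992 km.
At 40° latitude, spacing = 2992 × cos(40°) = 2292 km.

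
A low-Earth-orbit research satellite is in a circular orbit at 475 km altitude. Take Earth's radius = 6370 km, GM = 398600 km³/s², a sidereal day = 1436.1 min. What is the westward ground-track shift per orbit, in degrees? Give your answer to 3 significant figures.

23.5°

Semi-major axis a = 6370 + 475 = 6845 km. Period T = 2π√(a³/μ) = 2π√(6845³/398600) = 5636.0 s = 93.93 min.
During one orbit Earth rotates (5636.0 / 86166) × 360° = 23.55°.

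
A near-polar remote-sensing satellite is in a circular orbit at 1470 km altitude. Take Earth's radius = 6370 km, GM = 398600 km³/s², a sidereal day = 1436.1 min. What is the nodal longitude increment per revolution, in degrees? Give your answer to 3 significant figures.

Semi-major axis a = 6370 + 1470 = 7840 km. Period T = 2π√(a³/μ) = 2π√(7840³/398600) = 6908.5 s = 115.14 min.
During one orbit Earth rotates (6908.5 / 86166) × 360° = 28.86°.

28.9°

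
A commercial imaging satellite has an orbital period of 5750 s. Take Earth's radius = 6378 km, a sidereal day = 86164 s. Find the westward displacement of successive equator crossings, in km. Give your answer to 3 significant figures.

During one orbit Earth rotates (5750.0 / 86164) × 360° = 24.02°.
At the equator that is 24.02° × (2π·6378/360) km/° = 24.02 × 111.3 = 2674 km.

2670 km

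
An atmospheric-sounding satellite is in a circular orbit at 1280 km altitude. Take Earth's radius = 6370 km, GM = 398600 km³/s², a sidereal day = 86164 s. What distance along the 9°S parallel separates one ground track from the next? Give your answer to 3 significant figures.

3060 km

Semi-major axis a = 6370 + 1280 = 7650 km. Period T = 2π√(a³/μ) = 2π√(7650³/398600) = 6658.9 s = 110.98 min.
Node shift per orbit = (6658.9/86164) × 360° = 27.82°.
Equatorial spacing = 27.82 × 111.2 km/° = 3093 km.
At 9° latitude, spacing = 3093 × cos(9°) = 3055 km.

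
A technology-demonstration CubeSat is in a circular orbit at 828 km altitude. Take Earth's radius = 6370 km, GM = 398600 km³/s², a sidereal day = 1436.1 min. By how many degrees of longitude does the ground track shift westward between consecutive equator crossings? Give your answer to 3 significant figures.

25.4°

Semi-major axis a = 6370 + 828 = 7198 km. Period T = 2π√(a³/μ) = 2π√(7198³/398600) = 6077.6 s = 101.29 min.
During one orbit Earth rotates (6077.6 / 86166) × 360° = 25.39°.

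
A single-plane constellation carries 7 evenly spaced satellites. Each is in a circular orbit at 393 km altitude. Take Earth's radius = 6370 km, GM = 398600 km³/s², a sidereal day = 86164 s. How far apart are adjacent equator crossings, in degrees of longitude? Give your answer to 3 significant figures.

Semi-major axis a = 6370 + 393 = 6763 km. Period T = 2π√(a³/μ) = 2π√(6763³/398600) = 5535.0 s = 92.25 min.
Single-satellite node shift = (5535.0/86164) × 360° = 23.13°.
With 7 satellites evenly phased, successive equator crossings are 23.13/7 = 3.304° apart.

3.30°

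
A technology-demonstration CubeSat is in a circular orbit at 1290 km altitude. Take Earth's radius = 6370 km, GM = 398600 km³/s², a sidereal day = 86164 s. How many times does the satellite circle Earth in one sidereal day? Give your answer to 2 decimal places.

Semi-major axis a = 6370 + 1290 = 7660 km. Period T = 2π√(a³/μ) = 2π√(7660³/398600) = 6672.0 s = 111.20 min.
Orbits per sidereal day = 86164 / 6672.0 = 12.914.

12.91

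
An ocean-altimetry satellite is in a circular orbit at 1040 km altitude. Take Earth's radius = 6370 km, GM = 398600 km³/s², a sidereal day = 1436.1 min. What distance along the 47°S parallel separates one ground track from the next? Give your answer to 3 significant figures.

Semi-major axis a = 6370 + 1040 = 7410 km. Period T = 2π√(a³/μ) = 2π√(7410³/398600) = 6348.0 s = 105.80 min.
Node shift per orbit = (6348.0/86166) × 360° = 26.52°.
Equatorial spacing = 26.52 × 111.2 km/° = 2949 km.
At 47° latitude, spacing = 2949 × cos(47°) = 2011 km.

2010 km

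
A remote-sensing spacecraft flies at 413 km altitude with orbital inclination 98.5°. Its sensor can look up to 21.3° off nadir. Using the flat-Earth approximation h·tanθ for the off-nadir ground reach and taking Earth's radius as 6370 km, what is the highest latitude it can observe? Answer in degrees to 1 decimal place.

Retrograde orbit: the ground track reaches ±(180° − i) = ±(180 − 98.5) = ±81.5°.
Sensor half-swath on the ground ≈ 413·tan(21.3°) = 161 km = 1.45° of latitude.
Maximum observable latitude ≈ 81.5 + 1.45 = 82.9°.

82.9°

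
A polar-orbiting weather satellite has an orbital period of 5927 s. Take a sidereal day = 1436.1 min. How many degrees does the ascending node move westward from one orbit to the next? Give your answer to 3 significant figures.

24.8°

During one orbit Earth rotates (5927.0 / 86166) × 360° = 24.76°.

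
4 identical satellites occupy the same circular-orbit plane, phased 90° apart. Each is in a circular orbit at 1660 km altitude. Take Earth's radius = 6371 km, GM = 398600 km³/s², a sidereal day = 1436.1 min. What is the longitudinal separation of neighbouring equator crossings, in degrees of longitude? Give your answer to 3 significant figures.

Semi-major axis a = 6371 + 1660 = 8031 km. Period T = 2π√(a³/μ) = 2π√(8031³/398600) = 7162.5 s = 119.38 min.
Single-satellite node shift = (7162.5/86166) × 360° = 29.92°.
With 4 satellites evenly phased, successive equator crossings are 29.92/4 = 7.481° apart.

7.48°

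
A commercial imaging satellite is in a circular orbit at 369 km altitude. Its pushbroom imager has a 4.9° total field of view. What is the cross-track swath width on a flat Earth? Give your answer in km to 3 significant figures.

31.6 km

Half-angle = 4.9°/2 = 2.45°.
Swath width ≈ 2h·tan(θ/2) = 2 × 369 × tan(2.45°) = 31.6 km.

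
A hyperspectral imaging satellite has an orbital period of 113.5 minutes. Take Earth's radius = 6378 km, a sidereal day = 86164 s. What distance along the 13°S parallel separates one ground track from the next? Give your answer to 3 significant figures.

3090 km

T = 113.5 min = 6810.0 s.
Node shift per orbit = (6810.0/86164) × 360° = 28.45°.
Equatorial spacing = 28.45 × 111.3 km/° = 3167 km.
At 13° latitude, spacing = 3167 × cos(13°) = 3086 km.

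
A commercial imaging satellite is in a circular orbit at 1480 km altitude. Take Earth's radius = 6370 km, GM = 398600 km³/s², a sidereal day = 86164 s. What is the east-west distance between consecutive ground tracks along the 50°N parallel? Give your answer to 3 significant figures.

Semi-major axis a = 6370 + 1480 = 7850 km. Period T = 2π√(a³/μ) = 2π√(7850³/398600) = 6921.7 s = 115.36 min.
Node shift per orbit = (6921.7/86164) × 360° = 28.92°.
Equatorial spacing = 28.92 × 111.2 km/° = 3215 km.
At 50° latitude, spacing = 3215 × cos(50°) = 2067 km.

2070 km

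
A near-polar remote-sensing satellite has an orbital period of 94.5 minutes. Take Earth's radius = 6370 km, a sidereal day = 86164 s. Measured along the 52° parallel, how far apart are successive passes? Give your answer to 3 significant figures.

T = 94.5 min = 5670.0 s.
Node shift per orbit = (5670.0/86164) × 360° = 23.69°.
Equatorial spacing = 23.69 × 111.2 km/° = 2634 km.
At 52° latitude, spacing = 2634 × cos(52°) = 1622 km.

1620 km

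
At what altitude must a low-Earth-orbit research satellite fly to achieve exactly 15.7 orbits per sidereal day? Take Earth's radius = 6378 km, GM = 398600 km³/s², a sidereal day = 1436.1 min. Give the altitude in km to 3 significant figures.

Required period T = 86166 / 15.7 = 5488.3 s.
From T = 2π√(a³/μ): a = (μ T²/4π²)^(1/3) = (398600 × 5488.3² / 4π²)^(1/3) = 6725 km.
Altitude h = a − R = 6725 − 6378 = 347 km.

347 km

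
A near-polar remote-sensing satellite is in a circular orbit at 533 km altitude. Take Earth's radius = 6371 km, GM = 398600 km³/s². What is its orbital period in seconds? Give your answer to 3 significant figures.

5710 seconds

Semi-major axis a = 6371 + 533 = 6904 km. Period T = 2π√(a³/μ) = 2π√(6904³/398600) = 5709.0 s = 95.15 min.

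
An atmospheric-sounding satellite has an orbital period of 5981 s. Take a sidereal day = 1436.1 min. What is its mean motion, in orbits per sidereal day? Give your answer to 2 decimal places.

Orbits per sidereal day = 86166 / 5981.0 = 14.407.

14.41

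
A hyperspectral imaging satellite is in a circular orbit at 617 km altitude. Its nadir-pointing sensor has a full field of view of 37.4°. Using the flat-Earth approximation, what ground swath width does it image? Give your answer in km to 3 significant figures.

Half-angle = 37.4°/2 = 18.7°.
Swath width ≈ 2h·tan(θ/2) = 2 × 617 × tan(18.7°) = 417.7 km.

418 km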